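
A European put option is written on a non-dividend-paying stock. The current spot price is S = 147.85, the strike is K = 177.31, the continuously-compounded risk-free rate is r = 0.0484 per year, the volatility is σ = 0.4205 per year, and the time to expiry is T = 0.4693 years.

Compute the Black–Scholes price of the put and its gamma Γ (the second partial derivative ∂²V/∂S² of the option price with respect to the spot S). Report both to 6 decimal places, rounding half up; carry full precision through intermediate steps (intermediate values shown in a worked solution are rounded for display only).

price = 33.836660
Γ = 0.008619

σ√T = 0.4205·√0.4693 = 0.288066
d₁ = (ln(S/K) + (r+σ²/2)T) / (σ√T) = (ln(147.85/177.31) + (0.0484+0.4205²/2)·0.4693) / 0.288066 = (-0.181701 + 0.064205) / 0.288066 = -0.407881
d₂ = d₁ − σ√T = -0.407881 − 0.288066 = -0.695946
e^{−rT} = e^{−0.0484·0.4693} = 0.977542
N(−d₁) = 0.658319,  N(−d₂) = 0.756769
Put price V = K·e^{−rT}·N(−d₂) − S·N(−d₁) = 131.169181 − 97.332520 = 33.836660
φ(d₁) = (1/√(2π))·e^{−d₁²/2} = 0.367100
Γ = φ(d₁) / (S·σ·√T) = 0.008619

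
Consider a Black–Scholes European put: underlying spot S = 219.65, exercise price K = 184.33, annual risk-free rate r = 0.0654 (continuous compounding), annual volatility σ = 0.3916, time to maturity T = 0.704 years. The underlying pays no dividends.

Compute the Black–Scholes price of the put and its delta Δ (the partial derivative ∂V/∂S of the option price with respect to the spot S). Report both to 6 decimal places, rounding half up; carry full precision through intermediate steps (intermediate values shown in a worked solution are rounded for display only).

price = 9.577559
Δ = -0.201027

σ√T = 0.3916·√0.704 = 0.328571
d₁ = (ln(S/K) + (r+σ²/2)T) / (σ√T) = (ln(219.65/184.33) + (0.0654+0.3916²/2)·0.704) / 0.328571 = (0.175308 + 0.100021) / 0.328571 = 0.837959
d₂ = d₁ − σ√T = 0.837959 − 0.328571 = 0.509388
e^{−rT} = e^{−0.0654·0.704} = 0.955002
N(−d₁) = 0.201027,  N(−d₂) = 0.305240
Put price V = K·e^{−rT}·N(−d₂) − S·N(−d₁) = 53.733138 − 44.155579 = 9.577559
Δ = −N(−d₁) = -0.201027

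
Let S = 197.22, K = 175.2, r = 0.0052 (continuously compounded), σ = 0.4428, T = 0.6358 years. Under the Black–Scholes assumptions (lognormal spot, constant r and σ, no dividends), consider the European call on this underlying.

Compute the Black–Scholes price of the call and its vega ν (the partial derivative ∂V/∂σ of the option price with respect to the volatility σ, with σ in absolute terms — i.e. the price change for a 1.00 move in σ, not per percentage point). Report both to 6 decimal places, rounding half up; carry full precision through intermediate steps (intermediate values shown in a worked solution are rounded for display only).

price = 38.866228
ν = 54.768331

σ√T = 0.4428·√0.6358 = 0.353076
d₁ = (ln(S/K) + (r+σ²/2)T) / (σ√T) = (ln(197.22/175.2) + (0.0052+0.4428²/2)·0.6358) / 0.353076 = (0.118392 + 0.065637) / 0.353076 = 0.521217
d₂ = d₁ − σ√T = 0.521217 − 0.353076 = 0.168141
e^{−rT} = e^{−0.0052·0.6358} = 0.996699
N(d₁) = 0.698892,  N(d₂) = 0.566764
Call price V = S·N(d₁) − K·e^{−rT}·N(d₂) = 137.835518 − 98.969290 = 38.866228
φ(d₁) = (1/√(2π))·e^{−d₁²/2} = 0.348272
ν = S·φ(d₁)·√T = 54.768331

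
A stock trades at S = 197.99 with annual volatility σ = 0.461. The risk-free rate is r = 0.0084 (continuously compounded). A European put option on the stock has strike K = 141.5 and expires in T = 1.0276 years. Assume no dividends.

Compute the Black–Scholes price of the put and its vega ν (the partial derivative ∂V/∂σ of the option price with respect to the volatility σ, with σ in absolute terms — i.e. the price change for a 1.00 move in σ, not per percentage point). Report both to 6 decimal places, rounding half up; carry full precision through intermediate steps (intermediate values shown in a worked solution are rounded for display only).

price = 10.279554
ν = 49.974907

σ√T = 0.461·√1.0276 = 0.467318
d₁ = (ln(S/K) + (r+σ²/2)T) / (σ√T) = (ln(197.99/141.5) + (0.0084+0.461²/2)·1.0276) / 0.467318 = (0.335917 + 0.117825) / 0.467318 = 0.970948
d₂ = d₁ − σ√T = 0.970948 − 0.467318 = 0.503629
e^{−rT} = e^{−0.0084·1.0276} = 0.991405
N(−d₁) = 0.165787,  N(−d₂) = 0.307261
Put price V = K·e^{−rT}·N(−d₂) − S·N(−d₁) = 43.103742 − 32.824188 = 10.279554
φ(d₁) = (1/√(2π))·e^{−d₁²/2} = 0.248998
ν = S·φ(d₁)·√T = 49.974907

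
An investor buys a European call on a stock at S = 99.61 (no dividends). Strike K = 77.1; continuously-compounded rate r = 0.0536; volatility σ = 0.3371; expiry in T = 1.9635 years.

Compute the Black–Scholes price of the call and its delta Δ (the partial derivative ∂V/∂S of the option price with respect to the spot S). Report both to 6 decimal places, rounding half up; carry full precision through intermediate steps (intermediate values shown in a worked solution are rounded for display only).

price = 35.149609
Δ = 0.841654

σ√T = 0.3371·√1.9635 = 0.472361
d₁ = (ln(S/K) + (r+σ²/2)T) / (σ√T) = (ln(99.61/77.1) + (0.0536+0.3371²/2)·1.9635) / 0.472361 = (0.256159 + 0.216806) / 0.472361 = 1.001279
d₂ = d₁ − σ√T = 1.001279 − 0.472361 = 0.528918
e^{−rT} = e^{−0.0536·1.9635} = 0.900105
N(d₁) = 0.841654,  N(d₂) = 0.701569
Call price V = S·N(d₁) − K·e^{−rT}·N(d₂) = 83.837162 − 48.687553 = 35.149609
Δ = N(d₁) = 0.841654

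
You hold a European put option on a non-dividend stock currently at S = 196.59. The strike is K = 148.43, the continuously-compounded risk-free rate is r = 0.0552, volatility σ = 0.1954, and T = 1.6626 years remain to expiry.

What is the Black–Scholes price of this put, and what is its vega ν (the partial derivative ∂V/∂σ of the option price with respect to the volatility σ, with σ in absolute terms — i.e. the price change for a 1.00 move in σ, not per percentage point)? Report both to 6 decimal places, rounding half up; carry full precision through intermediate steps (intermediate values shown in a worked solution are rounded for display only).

σ√T = 0.1954·√1.6626 = 0.251952
d₁ = (ln(S/K) + (r+σ²/2)T) / (σ√T) = (ln(196.59/148.43) + (0.0552+0.1954²/2)·1.6626) / 0.251952 = (0.281007 + 0.123516) / 0.251952 = 1.605551
d₂ = d₁ − σ√T = 1.605551 − 0.251952 = 1.353599
e^{−rT} = e^{−0.0552·1.6626} = 0.912310
N(−d₁) = 0.054186,  N(−d₂) = 0.087932
Put price V = K·e^{−rT}·N(−d₂) − S·N(−d₁) = 11.907268 − 10.652483 = 1.254785
φ(d₁) = (1/√(2π))·e^{−d₁²/2} = 0.109938
ν = S·φ(d₁)·√T = 27.867915

price = 1.254785
ν = 27.867915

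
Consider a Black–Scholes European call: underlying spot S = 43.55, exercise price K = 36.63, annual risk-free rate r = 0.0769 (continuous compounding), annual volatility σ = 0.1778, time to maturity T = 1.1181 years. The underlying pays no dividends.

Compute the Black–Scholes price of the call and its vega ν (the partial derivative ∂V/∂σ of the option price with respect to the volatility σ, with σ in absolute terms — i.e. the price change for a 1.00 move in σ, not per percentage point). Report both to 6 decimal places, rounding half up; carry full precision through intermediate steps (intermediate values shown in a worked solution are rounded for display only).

price = 10.214009
ν = 6.219998

σ√T = 0.1778·√1.1181 = 0.188006
d₁ = (ln(S/K) + (r+σ²/2)T) / (σ√T) = (ln(43.55/36.63) + (0.0769+0.1778²/2)·1.1181) / 0.188006 = (0.173042 + 0.103655) / 0.188006 = 1.471745
d₂ = d₁ − σ√T = 1.471745 − 0.188006 = 1.283739
e^{−rT} = e^{−0.0769·1.1181} = 0.917611
N(d₁) = 0.929455,  N(d₂) = 0.900383
Call price V = S·N(d₁) − K·e^{−rT}·N(d₂) = 40.477772 − 30.263763 = 10.214009
φ(d₁) = (1/√(2π))·e^{−d₁²/2} = 0.135071
ν = S·φ(d₁)·√T = 6.219998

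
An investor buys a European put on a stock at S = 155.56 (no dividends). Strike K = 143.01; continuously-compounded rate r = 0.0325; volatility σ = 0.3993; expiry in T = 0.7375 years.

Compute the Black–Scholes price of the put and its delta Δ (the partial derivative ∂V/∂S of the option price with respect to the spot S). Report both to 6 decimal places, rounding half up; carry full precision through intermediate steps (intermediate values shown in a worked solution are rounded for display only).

price = 13.102783
Δ = -0.313251

σ√T = 0.3993·√0.7375 = 0.342910
d₁ = (ln(S/K) + (r+σ²/2)T) / (σ√T) = (ln(155.56/143.01) + (0.0325+0.3993²/2)·0.7375) / 0.342910 = (0.084117 + 0.082762) / 0.342910 = 0.486656
d₂ = d₁ − σ√T = 0.486656 − 0.342910 = 0.143746
e^{−rT} = e^{−0.0325·0.7375} = 0.976316
N(−d₁) = 0.313251,  N(−d₂) = 0.442850
Put price V = K·e^{−rT}·N(−d₂) − S·N(−d₁) = 61.832101 − 48.729319 = 13.102783
Δ = −N(−d₁) = -0.313251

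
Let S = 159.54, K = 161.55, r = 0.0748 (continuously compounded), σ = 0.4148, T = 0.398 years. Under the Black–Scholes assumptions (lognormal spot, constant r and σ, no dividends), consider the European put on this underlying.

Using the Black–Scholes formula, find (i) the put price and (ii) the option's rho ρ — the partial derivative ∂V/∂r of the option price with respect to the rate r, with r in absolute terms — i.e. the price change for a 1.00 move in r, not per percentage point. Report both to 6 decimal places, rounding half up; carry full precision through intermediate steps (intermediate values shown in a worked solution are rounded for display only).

price = 15.137461
ρ = -32.820820

σ√T = 0.4148·√0.398 = 0.261686
d₁ = (ln(S/K) + (r+σ²/2)T) / (σ√T) = (ln(159.54/161.55) + (0.0748+0.4148²/2)·0.398) / 0.261686 = (-0.012520 + 0.064010) / 0.261686 = 0.196763
d₂ = d₁ − σ√T = 0.196763 − 0.261686 = -0.064923
e^{−rT} = e^{−0.0748·0.398} = 0.970668
N(−d₁) = 0.422006,  N(−d₂) = 0.525882
Put price V = K·e^{−rT}·N(−d₂) − S·N(−d₁) = 82.464371 − 67.326910 = 15.137461
ρ = −K·T·e^{−rT}·N(−d₂) = -32.820820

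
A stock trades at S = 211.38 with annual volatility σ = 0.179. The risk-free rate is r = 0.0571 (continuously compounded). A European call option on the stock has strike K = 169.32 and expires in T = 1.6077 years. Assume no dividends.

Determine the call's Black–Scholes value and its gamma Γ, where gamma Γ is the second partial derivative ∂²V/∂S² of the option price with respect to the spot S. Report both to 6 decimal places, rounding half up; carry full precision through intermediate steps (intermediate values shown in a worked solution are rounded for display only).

price = 58.468719
Γ = 0.002718

σ√T = 0.179·√1.6077 = 0.226963
d₁ = (ln(S/K) + (r+σ²/2)T) / (σ√T) = (ln(211.38/169.32) + (0.0571+0.179²/2)·1.6077) / 0.226963 = (0.221867 + 0.117556) / 0.226963 = 1.495497
d₂ = d₁ − σ√T = 1.495497 − 0.226963 = 1.268534
e^{−rT} = e^{−0.0571·1.6077} = 0.912288
N(d₁) = 0.932608,  N(d₂) = 0.897696
Call price V = S·N(d₁) − K·e^{−rT}·N(d₂) = 197.134599 − 138.665879 = 58.468719
φ(d₁) = (1/√(2π))·e^{−d₁²/2} = 0.130394
Γ = φ(d₁) / (S·σ·√T) = 0.002718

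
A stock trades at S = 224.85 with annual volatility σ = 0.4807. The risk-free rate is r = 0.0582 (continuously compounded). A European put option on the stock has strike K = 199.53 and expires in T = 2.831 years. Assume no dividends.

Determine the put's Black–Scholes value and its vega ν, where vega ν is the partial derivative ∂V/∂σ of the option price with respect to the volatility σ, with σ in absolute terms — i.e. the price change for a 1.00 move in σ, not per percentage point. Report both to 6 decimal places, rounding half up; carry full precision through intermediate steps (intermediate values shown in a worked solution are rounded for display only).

σ√T = 0.4807·√2.831 = 0.808805
d₁ = (ln(S/K) + (r+σ²/2)T) / (σ√T) = (ln(224.85/199.53) + (0.0582+0.4807²/2)·2.831) / 0.808805 = (0.119469 + 0.491847) / 0.808805 = 0.755826
d₂ = d₁ − σ√T = 0.755826 − 0.808805 = -0.052979
e^{−rT} = e^{−0.0582·2.831} = 0.848094
N(−d₁) = 0.224877,  N(−d₂) = 0.521126
Put price V = K·e^{−rT}·N(−d₂) − S·N(−d₁) = 88.184979 − 50.563536 = 37.621443
φ(d₁) = (1/√(2π))·e^{−d₁²/2} = 0.299819
ν = S·φ(d₁)·√T = 113.428589

price = 37.621443
ν = 113.428589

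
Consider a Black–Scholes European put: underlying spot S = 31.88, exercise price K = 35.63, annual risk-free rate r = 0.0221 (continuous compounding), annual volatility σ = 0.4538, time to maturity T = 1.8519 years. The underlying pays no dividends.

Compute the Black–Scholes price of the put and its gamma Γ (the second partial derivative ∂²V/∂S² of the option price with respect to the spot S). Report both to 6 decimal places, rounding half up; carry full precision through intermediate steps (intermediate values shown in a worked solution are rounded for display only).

σ√T = 0.4538·√1.8519 = 0.617552
d₁ = (ln(S/K) + (r+σ²/2)T) / (σ√T) = (ln(31.88/35.63) + (0.0221+0.4538²/2)·1.8519) / 0.617552 = (-0.111209 + 0.231612) / 0.617552 = 0.194968
d₂ = d₁ − σ√T = 0.194968 − 0.617552 = -0.422584
e^{−rT} = e^{−0.0221·1.8519} = 0.959899
N(−d₁) = 0.422709,  N(−d₂) = 0.663700
Put price V = K·e^{−rT}·N(−d₂) − S·N(−d₁) = 22.699357 − 13.475962 = 9.223395
φ(d₁) = (1/√(2π))·e^{−d₁²/2} = 0.391431
Γ = φ(d₁) / (S·σ·√T) = 0.019882

price = 9.223395
Γ = 0.019882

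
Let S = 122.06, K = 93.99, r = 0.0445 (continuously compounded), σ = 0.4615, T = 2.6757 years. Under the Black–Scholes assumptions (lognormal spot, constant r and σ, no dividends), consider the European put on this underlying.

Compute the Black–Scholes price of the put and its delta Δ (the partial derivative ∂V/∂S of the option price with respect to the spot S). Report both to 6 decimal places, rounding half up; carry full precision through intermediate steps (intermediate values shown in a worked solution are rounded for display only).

σ√T = 0.4615·√2.6757 = 0.754902
d₁ = (ln(S/K) + (r+σ²/2)T) / (σ√T) = (ln(122.06/93.99) + (0.0445+0.4615²/2)·2.6757) / 0.754902 = (0.261324 + 0.404007) / 0.754902 = 0.881348
d₂ = d₁ − σ√T = 0.881348 − 0.754902 = 0.126447
e^{−rT} = e^{−0.0445·2.6757} = 0.887747
N(−d₁) = 0.189065,  N(−d₂) = 0.449689
Put price V = K·e^{−rT}·N(−d₂) − S·N(−d₁) = 37.521768 − 23.077236 = 14.444532
Δ = −N(−d₁) = -0.189065

price = 14.444532
Δ = -0.189065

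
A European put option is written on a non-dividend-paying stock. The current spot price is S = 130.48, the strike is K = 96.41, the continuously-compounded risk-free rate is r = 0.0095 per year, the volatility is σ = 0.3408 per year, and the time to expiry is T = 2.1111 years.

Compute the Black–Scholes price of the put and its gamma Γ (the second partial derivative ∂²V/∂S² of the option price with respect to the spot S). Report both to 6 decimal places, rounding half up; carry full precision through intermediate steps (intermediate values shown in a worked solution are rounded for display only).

σ√T = 0.3408·√2.1111 = 0.495170
d₁ = (ln(S/K) + (r+σ²/2)T) / (σ√T) = (ln(130.48/96.41) + (0.0095+0.3408²/2)·2.1111) / 0.495170 = (0.302610 + 0.142652) / 0.495170 = 0.899211
d₂ = d₁ − σ√T = 0.899211 − 0.495170 = 0.404041
e^{−rT} = e^{−0.0095·2.1111} = 0.980144
N(−d₁) = 0.184270,  N(−d₂) = 0.343091
Put price V = K·e^{−rT}·N(−d₂) − S·N(−d₁) = 32.420644 − 24.043569 = 8.377075
φ(d₁) = (1/√(2π))·e^{−d₁²/2} = 0.266274
Γ = φ(d₁) / (S·σ·√T) = 0.004121

price = 8.377075
Γ = 0.004121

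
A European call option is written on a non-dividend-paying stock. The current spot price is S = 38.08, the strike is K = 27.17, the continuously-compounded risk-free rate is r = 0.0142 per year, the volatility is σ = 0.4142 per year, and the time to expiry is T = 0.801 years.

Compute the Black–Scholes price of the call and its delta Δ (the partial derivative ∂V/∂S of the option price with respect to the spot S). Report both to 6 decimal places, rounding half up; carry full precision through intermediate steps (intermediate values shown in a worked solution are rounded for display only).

price = 12.308799
Δ = 0.870059

σ√T = 0.4142·√0.801 = 0.370703
d₁ = (ln(S/K) + (r+σ²/2)T) / (σ√T) = (ln(38.08/27.17) + (0.0142+0.4142²/2)·0.801) / 0.370703 = (0.337576 + 0.080085) / 0.370703 = 1.126671
d₂ = d₁ − σ√T = 1.126671 − 0.370703 = 0.755967
e^{−rT} = e^{−0.0142·0.801} = 0.988690
N(d₁) = 0.870059,  N(d₂) = 0.775166
Call price V = S·N(d₁) − K·e^{−rT}·N(d₂) = 33.131851 − 20.823053 = 12.308799
Δ = N(d₁) = 0.870059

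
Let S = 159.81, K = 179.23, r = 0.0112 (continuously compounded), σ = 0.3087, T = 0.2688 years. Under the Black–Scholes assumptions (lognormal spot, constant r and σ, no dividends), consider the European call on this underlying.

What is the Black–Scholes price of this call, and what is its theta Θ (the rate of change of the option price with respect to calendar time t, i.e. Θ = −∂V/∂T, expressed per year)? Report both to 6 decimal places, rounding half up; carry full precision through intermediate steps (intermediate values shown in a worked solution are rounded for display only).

price = 3.872074
Θ = -16.120600

σ√T = 0.3087·√0.2688 = 0.160048
d₁ = (ln(S/K) + (r+σ²/2)T) / (σ√T) = (ln(159.81/179.23) + (0.0112+0.3087²/2)·0.2688) / 0.160048 = (-0.114684 + 0.015818) / 0.160048 = -0.617726
d₂ = d₁ − σ√T = -0.617726 − 0.160048 = -0.777774
e^{−rT} = e^{−0.0112·0.2688} = 0.996994
N(d₁) = 0.268378,  N(d₂) = 0.218351
Call price V = S·N(d₁) − K·e^{−rT}·N(d₂) = 42.889504 − 39.017430 = 3.872074
φ(d₁) = (1/√(2π))·e^{−d₁²/2} = 0.329648
Θ = −S·φ(d₁)·σ/(2√T) − r·K·e^{−rT}·N(d₂) = −15.683605 − 0.436995 = -16.120600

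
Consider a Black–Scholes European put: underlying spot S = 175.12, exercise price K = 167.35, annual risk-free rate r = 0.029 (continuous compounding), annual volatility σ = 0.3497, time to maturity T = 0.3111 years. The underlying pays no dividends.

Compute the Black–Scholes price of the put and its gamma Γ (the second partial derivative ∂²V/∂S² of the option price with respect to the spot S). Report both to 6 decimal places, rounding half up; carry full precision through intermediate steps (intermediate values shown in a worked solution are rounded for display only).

σ√T = 0.3497·√0.3111 = 0.195050
d₁ = (ln(S/K) + (r+σ²/2)T) / (σ√T) = (ln(175.12/167.35) + (0.029+0.3497²/2)·0.3111) / 0.195050 = (0.045384 + 0.028044) / 0.195050 = 0.376458
d₂ = d₁ − σ√T = 0.376458 − 0.195050 = 0.181408
e^{−rT} = e^{−0.029·0.3111} = 0.991019
N(−d₁) = 0.353288,  N(−d₂) = 0.428023
Put price V = K·e^{−rT}·N(−d₂) − S·N(−d₁) = 70.986399 − 61.867809 = 9.118589
φ(d₁) = (1/√(2π))·e^{−d₁²/2} = 0.371651
Γ = φ(d₁) / (S·σ·√T) = 0.010881

price = 9.118589
Γ = 0.010881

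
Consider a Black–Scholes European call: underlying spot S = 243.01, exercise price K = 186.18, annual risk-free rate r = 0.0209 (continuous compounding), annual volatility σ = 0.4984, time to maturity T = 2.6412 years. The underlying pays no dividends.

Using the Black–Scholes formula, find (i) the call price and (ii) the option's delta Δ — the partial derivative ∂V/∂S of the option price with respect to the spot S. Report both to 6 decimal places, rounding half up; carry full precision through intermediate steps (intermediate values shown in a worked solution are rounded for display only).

price = 104.138567
Δ = 0.788731

σ√T = 0.4984·√2.6412 = 0.809988
d₁ = (ln(S/K) + (r+σ²/2)T) / (σ√T) = (ln(243.01/186.18) + (0.0209+0.4984²/2)·2.6412) / 0.809988 = (0.266389 + 0.383242) / 0.809988 = 0.802024
d₂ = d₁ − σ√T = 0.802024 − 0.809988 = -0.007964
e^{−rT} = e^{−0.0209·2.6412} = 0.946295
N(d₁) = 0.788731,  N(d₂) = 0.496823
Call price V = S·N(d₁) − K·e^{−rT}·N(d₂) = 191.669406 − 87.530839 = 104.138567
Δ = N(d₁) = 0.788731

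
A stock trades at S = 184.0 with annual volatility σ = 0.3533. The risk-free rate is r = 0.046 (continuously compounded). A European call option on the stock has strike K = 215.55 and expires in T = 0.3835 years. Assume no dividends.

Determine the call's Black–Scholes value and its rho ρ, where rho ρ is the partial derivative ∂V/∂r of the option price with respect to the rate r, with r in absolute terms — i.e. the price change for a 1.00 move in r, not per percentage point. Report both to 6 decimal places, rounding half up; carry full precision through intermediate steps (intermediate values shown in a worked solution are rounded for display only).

σ√T = 0.3533·√0.3835 = 0.218789
d₁ = (ln(S/K) + (r+σ²/2)T) / (σ√T) = (ln(184.0/215.55) + (0.046+0.3533²/2)·0.3835) / 0.218789 = (-0.158257 + 0.041575) / 0.218789 = -0.533306
d₂ = d₁ − σ√T = -0.533306 − 0.218789 = -0.752096
e^{−rT} = e^{−0.046·0.3835} = 0.982514
N(d₁) = 0.296911,  N(d₂) = 0.225997
Call price V = S·N(d₁) − K·e^{−rT}·N(d₂) = 54.631596 − 47.861789 = 6.769806
ρ = K·T·e^{−rT}·N(d₂) = 18.354996

price = 6.769806
ρ = 18.354996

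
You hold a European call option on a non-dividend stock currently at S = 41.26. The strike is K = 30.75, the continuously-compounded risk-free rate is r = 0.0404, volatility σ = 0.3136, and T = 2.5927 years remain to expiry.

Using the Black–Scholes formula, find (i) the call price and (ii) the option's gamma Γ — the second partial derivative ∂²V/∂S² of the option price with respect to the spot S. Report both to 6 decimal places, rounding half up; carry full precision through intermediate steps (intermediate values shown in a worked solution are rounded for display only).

σ√T = 0.3136·√2.5927 = 0.504954
d₁ = (ln(S/K) + (r+σ²/2)T) / (σ√T) = (ln(41.26/30.75) + (0.0404+0.3136²/2)·2.5927) / 0.504954 = (0.294004 + 0.232235) / 0.504954 = 1.042150
d₂ = d₁ − σ√T = 1.042150 − 0.504954 = 0.537195
e^{−rT} = e^{−0.0404·2.5927} = 0.900554
N(d₁) = 0.851329,  N(d₂) = 0.704434
Call price V = S·N(d₁) − K·e^{−rT}·N(d₂) = 35.125828 − 19.507202 = 15.618626
φ(d₁) = (1/√(2π))·e^{−d₁²/2} = 0.231778
Γ = φ(d₁) / (S·σ·√T) = 0.011125

price = 15.618626
Γ = 0.011125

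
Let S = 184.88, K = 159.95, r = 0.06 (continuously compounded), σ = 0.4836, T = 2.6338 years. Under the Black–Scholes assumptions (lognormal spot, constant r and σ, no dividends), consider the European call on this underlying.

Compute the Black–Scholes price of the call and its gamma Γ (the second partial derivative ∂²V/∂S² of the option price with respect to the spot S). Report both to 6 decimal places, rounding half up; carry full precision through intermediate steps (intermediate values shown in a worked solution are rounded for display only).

price = 76.611163
Γ = 0.002031

σ√T = 0.4836·√2.6338 = 0.784834
d₁ = (ln(S/K) + (r+σ²/2)T) / (σ√T) = (ln(184.88/159.95) + (0.06+0.4836²/2)·2.6338) / 0.784834 = (0.144846 + 0.466010) / 0.784834 = 0.778325
d₂ = d₁ − σ√T = 0.778325 − 0.784834 = -0.006509
e^{−rT} = e^{−0.06·2.6338} = 0.853826
N(d₁) = 0.781811,  N(d₂) = 0.497403
Call price V = S·N(d₁) − K·e^{−rT}·N(d₂) = 144.541268 − 67.930105 = 76.611163
φ(d₁) = (1/√(2π))·e^{−d₁²/2} = 0.294689
Γ = φ(d₁) / (S·σ·√T) = 0.002031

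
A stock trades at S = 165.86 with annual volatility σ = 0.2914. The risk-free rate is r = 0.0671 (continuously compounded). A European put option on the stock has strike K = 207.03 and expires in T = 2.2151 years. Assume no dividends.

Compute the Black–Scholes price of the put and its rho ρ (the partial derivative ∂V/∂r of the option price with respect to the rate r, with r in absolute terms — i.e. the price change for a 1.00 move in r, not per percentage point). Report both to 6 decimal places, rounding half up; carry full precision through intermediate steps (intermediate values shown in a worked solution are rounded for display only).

price = 36.253203
ρ = -256.921929

σ√T = 0.2914·√2.2151 = 0.433697
d₁ = (ln(S/K) + (r+σ²/2)T) / (σ√T) = (ln(165.86/207.03) + (0.0671+0.2914²/2)·2.2151) / 0.433697 = (-0.221720 + 0.242680) / 0.433697 = 0.048329
d₂ = d₁ − σ√T = 0.048329 − 0.433697 = -0.385368
e^{−rT} = e^{−0.0671·2.2151} = 0.861885
N(−d₁) = 0.480727,  N(−d₂) = 0.650018
Put price V = K·e^{−rT}·N(−d₂) − S·N(−d₁) = 115.986605 − 79.733402 = 36.253203
ρ = −K·T·e^{−rT}·N(−d₂) = -256.921929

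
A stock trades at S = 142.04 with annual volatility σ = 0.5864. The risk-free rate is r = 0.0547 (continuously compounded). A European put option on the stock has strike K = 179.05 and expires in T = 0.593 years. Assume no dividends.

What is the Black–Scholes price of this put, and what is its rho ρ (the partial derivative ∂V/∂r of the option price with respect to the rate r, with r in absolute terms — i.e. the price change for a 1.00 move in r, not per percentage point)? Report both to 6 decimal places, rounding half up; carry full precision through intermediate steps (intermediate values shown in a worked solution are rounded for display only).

σ√T = 0.5864·√0.593 = 0.451566
d₁ = (ln(S/K) + (r+σ²/2)T) / (σ√T) = (ln(142.04/179.05) + (0.0547+0.5864²/2)·0.593) / 0.451566 = (-0.231556 + 0.134393) / 0.451566 = -0.215170
d₂ = d₁ − σ√T = -0.215170 − 0.451566 = -0.666736
e^{−rT} = e^{−0.0547·0.593} = 0.968083
N(−d₁) = 0.585182,  N(−d₂) = 0.747530
Put price V = K·e^{−rT}·N(−d₂) − S·N(−d₁) = 129.573272 − 83.119320 = 46.453952
ρ = −K·T·e^{−rT}·N(−d₂) = -76.836950

price = 46.453952
ρ = -76.836950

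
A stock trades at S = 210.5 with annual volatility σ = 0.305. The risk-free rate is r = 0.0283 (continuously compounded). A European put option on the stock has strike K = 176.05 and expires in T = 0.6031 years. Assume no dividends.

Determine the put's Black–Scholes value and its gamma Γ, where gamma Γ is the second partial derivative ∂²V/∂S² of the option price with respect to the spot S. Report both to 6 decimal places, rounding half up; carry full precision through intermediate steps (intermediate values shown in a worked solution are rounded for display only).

σ√T = 0.305·√0.6031 = 0.236862
d₁ = (ln(S/K) + (r+σ²/2)T) / (σ√T) = (ln(210.5/176.05) + (0.0283+0.305²/2)·0.6031) / 0.236862 = (0.178718 + 0.045119) / 0.236862 = 0.945012
d₂ = d₁ − σ√T = 0.945012 − 0.236862 = 0.708151
e^{−rT} = e^{−0.0283·0.6031} = 0.983077
N(−d₁) = 0.172326,  N(−d₂) = 0.239426
Put price V = K·e^{−rT}·N(−d₂) − S·N(−d₁) = 41.437603 − 36.274690 = 5.162913
φ(d₁) = (1/√(2π))·e^{−d₁²/2} = 0.255263
Γ = φ(d₁) / (S·σ·√T) = 0.005120

price = 5.162913
Γ = 0.005120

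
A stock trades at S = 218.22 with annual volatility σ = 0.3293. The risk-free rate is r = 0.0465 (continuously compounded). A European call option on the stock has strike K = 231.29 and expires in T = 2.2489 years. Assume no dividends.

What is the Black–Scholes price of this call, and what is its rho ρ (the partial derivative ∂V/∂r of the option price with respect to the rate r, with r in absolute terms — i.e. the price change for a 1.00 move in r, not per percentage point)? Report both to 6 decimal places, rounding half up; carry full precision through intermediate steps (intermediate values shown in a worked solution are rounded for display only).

σ√T = 0.3293·√2.2489 = 0.493829
d₁ = (ln(S/K) + (r+σ²/2)T) / (σ√T) = (ln(218.22/231.29) + (0.0465+0.3293²/2)·2.2489) / 0.493829 = (-0.058169 + 0.226508) / 0.493829 = 0.340885
d₂ = d₁ − σ√T = 0.340885 − 0.493829 = -0.152944
e^{−rT} = e^{−0.0465·2.2489} = 0.900708
N(d₁) = 0.633405,  N(d₂) = 0.439221
Call price V = S·N(d₁) − K·e^{−rT}·N(d₂) = 138.221609 − 91.500647 = 46.720962
ρ = K·T·e^{−rT}·N(d₂) = 205.775806

price = 46.720962
ρ = 205.775806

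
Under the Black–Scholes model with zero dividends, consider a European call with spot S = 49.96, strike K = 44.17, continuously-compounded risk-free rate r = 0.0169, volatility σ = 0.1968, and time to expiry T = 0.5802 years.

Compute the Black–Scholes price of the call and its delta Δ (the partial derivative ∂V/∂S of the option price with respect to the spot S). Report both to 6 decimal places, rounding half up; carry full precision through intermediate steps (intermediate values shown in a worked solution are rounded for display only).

price = 6.940294
Δ = 0.831992

σ√T = 0.1968·√0.5802 = 0.149904
d₁ = (ln(S/K) + (r+σ²/2)T) / (σ√T) = (ln(49.96/44.17) + (0.0169+0.1968²/2)·0.5802) / 0.149904 = (0.123177 + 0.021041) / 0.149904 = 0.962067
d₂ = d₁ − σ√T = 0.962067 − 0.149904 = 0.812162
e^{−rT} = e^{−0.0169·0.5802} = 0.990243
N(d₁) = 0.831992,  N(d₂) = 0.791651
Call price V = S·N(d₁) − K·e^{−rT}·N(d₂) = 41.566317 − 34.626023 = 6.940294
Δ = N(d₁) = 0.831992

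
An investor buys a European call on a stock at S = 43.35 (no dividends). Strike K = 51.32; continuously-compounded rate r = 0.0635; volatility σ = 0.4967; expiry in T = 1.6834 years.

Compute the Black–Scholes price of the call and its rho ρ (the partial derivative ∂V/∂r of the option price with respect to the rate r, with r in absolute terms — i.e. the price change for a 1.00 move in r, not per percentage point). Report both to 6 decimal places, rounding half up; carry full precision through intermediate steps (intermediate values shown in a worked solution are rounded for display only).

price = 9.971637
ρ = 26.231263

σ√T = 0.4967·√1.6834 = 0.644448
d₁ = (ln(S/K) + (r+σ²/2)T) / (σ√T) = (ln(43.35/51.32) + (0.0635+0.4967²/2)·1.6834) / 0.644448 = (-0.168774 + 0.314552) / 0.644448 = 0.226207
d₂ = d₁ − σ√T = 0.226207 − 0.644448 = -0.418241
e^{−rT} = e^{−0.0635·1.6834} = 0.898619
N(d₁) = 0.589480,  N(d₂) = 0.337885
Call price V = S·N(d₁) − K·e^{−rT}·N(d₂) = 25.553949 − 15.582312 = 9.971637
ρ = K·T·e^{−rT}·N(d₂) = 26.231263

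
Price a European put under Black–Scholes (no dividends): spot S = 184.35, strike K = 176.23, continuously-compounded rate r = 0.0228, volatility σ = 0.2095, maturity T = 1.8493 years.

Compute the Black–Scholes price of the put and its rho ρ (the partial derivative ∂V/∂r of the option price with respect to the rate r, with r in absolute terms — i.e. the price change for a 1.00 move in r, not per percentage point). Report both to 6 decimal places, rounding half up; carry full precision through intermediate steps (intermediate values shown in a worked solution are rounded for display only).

σ√T = 0.2095·√1.8493 = 0.284897
d₁ = (ln(S/K) + (r+σ²/2)T) / (σ√T) = (ln(184.35/176.23) + (0.0228+0.2095²/2)·1.8493) / 0.284897 = (0.045046 + 0.082747) / 0.284897 = 0.448560
d₂ = d₁ − σ√T = 0.448560 − 0.284897 = 0.163663
e^{−rT} = e^{−0.0228·1.8493} = 0.958713
N(−d₁) = 0.326875,  N(−d₂) = 0.434998
Put price V = K·e^{−rT}·N(−d₂) − S·N(−d₁) = 73.494647 − 60.259329 = 13.235318
ρ = −K·T·e^{−rT}·N(−d₂) = -135.913651

price = 13.235318
ρ = -135.913651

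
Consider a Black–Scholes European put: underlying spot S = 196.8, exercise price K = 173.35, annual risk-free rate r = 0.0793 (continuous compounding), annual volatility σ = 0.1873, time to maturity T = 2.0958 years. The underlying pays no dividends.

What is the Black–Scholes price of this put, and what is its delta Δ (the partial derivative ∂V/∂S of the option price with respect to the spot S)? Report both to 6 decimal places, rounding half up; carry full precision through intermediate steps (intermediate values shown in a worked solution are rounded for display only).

σ√T = 0.1873·√2.0958 = 0.271152
d₁ = (ln(S/K) + (r+σ²/2)T) / (σ√T) = (ln(196.8/173.35) + (0.0793+0.1873²/2)·2.0958) / 0.271152 = (0.126875 + 0.202959) / 0.271152 = 1.216417
d₂ = d₁ − σ√T = 1.216417 − 0.271152 = 0.945266
e^{−rT} = e^{−0.0793·2.0958} = 0.846879
N(−d₁) = 0.111913,  N(−d₂) = 0.172262
Put price V = K·e^{−rT}·N(−d₂) − S·N(−d₁) = 25.289141 − 22.024472 = 3.264669
Δ = −N(−d₁) = -0.111913

price = 3.264669
Δ = -0.111913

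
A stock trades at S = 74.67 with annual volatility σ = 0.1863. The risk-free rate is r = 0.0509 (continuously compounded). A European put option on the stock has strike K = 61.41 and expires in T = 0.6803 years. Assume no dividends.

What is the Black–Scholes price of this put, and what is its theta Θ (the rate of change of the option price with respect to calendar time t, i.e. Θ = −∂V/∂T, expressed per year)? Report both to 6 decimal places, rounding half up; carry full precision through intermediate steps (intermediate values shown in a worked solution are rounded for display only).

σ√T = 0.1863·√0.6803 = 0.153661
d₁ = (ln(S/K) + (r+σ²/2)T) / (σ√T) = (ln(74.67/61.41) + (0.0509+0.1863²/2)·0.6803) / 0.153661 = (0.195506 + 0.046433) / 0.153661 = 1.574499
d₂ = d₁ − σ√T = 1.574499 − 0.153661 = 1.420838
e^{−rT} = e^{−0.0509·0.6803} = 0.965965
N(−d₁) = 0.057686,  N(−d₂) = 0.077682
Put price V = K·e^{−rT}·N(−d₂) − S·N(−d₁) = 4.608084 − 4.307417 = 0.300667
φ(d₁) = (1/√(2π))·e^{−d₁²/2} = 0.115503
Θ = −S·φ(d₁)·σ/(2√T) + r·K·e^{−rT}·N(−d₂) = −0.974026 + 0.234551 = -0.739474

price = 0.300667
Θ = -0.739474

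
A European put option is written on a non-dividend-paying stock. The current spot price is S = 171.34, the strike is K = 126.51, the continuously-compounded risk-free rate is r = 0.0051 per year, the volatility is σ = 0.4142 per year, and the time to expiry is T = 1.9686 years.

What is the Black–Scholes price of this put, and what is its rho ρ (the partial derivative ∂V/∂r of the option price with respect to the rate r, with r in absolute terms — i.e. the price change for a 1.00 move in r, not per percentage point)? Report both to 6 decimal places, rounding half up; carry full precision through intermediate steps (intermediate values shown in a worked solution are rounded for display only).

σ√T = 0.4142·√1.9686 = 0.581151
d₁ = (ln(S/K) + (r+σ²/2)T) / (σ√T) = (ln(171.34/126.51) + (0.0051+0.4142²/2)·1.9686) / 0.581151 = (0.303329 + 0.178908) / 0.581151 = 0.829796
d₂ = d₁ − σ√T = 0.829796 − 0.581151 = 0.248645
e^{−rT} = e^{−0.0051·1.9686} = 0.990010
N(−d₁) = 0.203327,  N(−d₂) = 0.401818
Put price V = K·e^{−rT}·N(−d₂) − S·N(−d₁) = 50.326142 − 34.838067 = 15.488075
ρ = −K·T·e^{−rT}·N(−d₂) = -99.072044

price = 15.488075
ρ = -99.072044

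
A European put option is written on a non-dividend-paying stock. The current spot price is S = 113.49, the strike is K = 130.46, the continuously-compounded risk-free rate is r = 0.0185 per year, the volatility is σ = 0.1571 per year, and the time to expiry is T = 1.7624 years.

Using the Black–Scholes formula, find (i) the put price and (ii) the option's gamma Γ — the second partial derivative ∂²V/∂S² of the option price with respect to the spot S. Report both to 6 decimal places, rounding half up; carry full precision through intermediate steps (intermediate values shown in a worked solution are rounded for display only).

σ√T = 0.1571·√1.7624 = 0.208559
d₁ = (ln(S/K) + (r+σ²/2)T) / (σ√T) = (ln(113.49/130.46) + (0.0185+0.1571²/2)·1.7624) / 0.208559 = (-0.139352 + 0.054353) / 0.208559 = -0.407555
d₂ = d₁ − σ√T = -0.407555 − 0.208559 = -0.616114
e^{−rT} = e^{−0.0185·1.7624} = 0.967921
N(−d₁) = 0.658200,  N(−d₂) = 0.731090
Put price V = K·e^{−rT}·N(−d₂) − S·N(−d₁) = 92.318443 − 74.699095 = 17.619348
φ(d₁) = (1/√(2π))·e^{−d₁²/2} = 0.367148
Γ = φ(d₁) / (S·σ·√T) = 0.015512

price = 17.619348
Γ = 0.015512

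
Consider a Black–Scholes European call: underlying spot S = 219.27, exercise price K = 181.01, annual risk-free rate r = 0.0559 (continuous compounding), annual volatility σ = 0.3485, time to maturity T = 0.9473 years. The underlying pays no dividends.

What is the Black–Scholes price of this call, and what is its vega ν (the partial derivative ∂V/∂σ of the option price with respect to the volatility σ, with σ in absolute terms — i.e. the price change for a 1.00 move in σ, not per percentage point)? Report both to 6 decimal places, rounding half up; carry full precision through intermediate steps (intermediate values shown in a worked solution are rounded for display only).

σ√T = 0.3485·√0.9473 = 0.339193
d₁ = (ln(S/K) + (r+σ²/2)T) / (σ√T) = (ln(219.27/181.01) + (0.0559+0.3485²/2)·0.9473) / 0.339193 = (0.191752 + 0.110480) / 0.339193 = 0.891032
d₂ = d₁ − σ√T = 0.891032 − 0.339193 = 0.551839
e^{−rT} = e^{−0.0559·0.9473} = 0.948424
N(d₁) = 0.813544,  N(d₂) = 0.709471
Call price V = S·N(d₁) − K·e^{−rT}·N(d₂) = 178.385777 − 121.797774 = 56.588003
φ(d₁) = (1/√(2π))·e^{−d₁²/2} = 0.268231
ν = S·φ(d₁)·√T = 57.244228

price = 56.588003
ν = 57.244228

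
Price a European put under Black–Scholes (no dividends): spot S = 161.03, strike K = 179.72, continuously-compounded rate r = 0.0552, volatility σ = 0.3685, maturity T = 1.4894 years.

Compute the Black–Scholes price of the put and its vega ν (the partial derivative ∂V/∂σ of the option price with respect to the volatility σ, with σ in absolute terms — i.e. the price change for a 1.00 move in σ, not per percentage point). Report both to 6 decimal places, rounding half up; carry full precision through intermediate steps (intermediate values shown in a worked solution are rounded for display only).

price = 31.356447
ν = 77.360204

σ√T = 0.3685·√1.4894 = 0.449721
d₁ = (ln(S/K) + (r+σ²/2)T) / (σ√T) = (ln(161.03/179.72) + (0.0552+0.3685²/2)·1.4894) / 0.449721 = (-0.109809 + 0.183339) / 0.449721 = 0.163501
d₂ = d₁ − σ√T = 0.163501 − 0.449721 = -0.286220
e^{−rT} = e^{−0.0552·1.4894} = 0.921074
N(−d₁) = 0.435062,  N(−d₂) = 0.612645
Put price V = K·e^{−rT}·N(−d₂) − S·N(−d₁) = 101.414461 − 70.058014 = 31.356447
φ(d₁) = (1/√(2π))·e^{−d₁²/2} = 0.393645
ν = S·φ(d₁)·√T = 77.360204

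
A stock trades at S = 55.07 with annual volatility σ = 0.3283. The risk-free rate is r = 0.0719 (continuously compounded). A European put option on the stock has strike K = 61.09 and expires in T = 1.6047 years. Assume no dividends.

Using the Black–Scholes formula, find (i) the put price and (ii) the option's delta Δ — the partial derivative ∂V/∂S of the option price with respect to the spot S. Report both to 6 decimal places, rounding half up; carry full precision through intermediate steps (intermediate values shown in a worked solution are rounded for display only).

price = 8.703860
Δ = -0.406749

σ√T = 0.3283·√1.6047 = 0.415880
d₁ = (ln(S/K) + (r+σ²/2)T) / (σ√T) = (ln(55.07/61.09) + (0.0719+0.3283²/2)·1.6047) / 0.415880 = (-0.103743 + 0.201856) / 0.415880 = 0.235916
d₂ = d₁ − σ√T = 0.235916 − 0.415880 = -0.179963
e^{−rT} = e^{−0.0719·1.6047} = 0.891029
N(−d₁) = 0.406749,  N(−d₂) = 0.571409
Put price V = K·e^{−rT}·N(−d₂) − S·N(−d₁) = 31.103515 − 22.399656 = 8.703860
Δ = −N(−d₁) = -0.406749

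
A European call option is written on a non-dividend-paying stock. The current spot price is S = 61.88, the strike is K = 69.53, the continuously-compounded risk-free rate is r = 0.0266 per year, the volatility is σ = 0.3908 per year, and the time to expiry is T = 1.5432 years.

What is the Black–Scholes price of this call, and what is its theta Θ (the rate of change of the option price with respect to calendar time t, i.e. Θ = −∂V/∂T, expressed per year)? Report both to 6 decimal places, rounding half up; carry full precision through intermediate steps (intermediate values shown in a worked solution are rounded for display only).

σ√T = 0.3908·√1.5432 = 0.485474
d₁ = (ln(S/K) + (r+σ²/2)T) / (σ√T) = (ln(61.88/69.53) + (0.0266+0.3908²/2)·1.5432) / 0.485474 = (-0.116561 + 0.158891) / 0.485474 = 0.087194
d₂ = d₁ − σ√T = 0.087194 − 0.485474 = -0.398280
e^{−rT} = e^{−0.0266·1.5432} = 0.959782
N(d₁) = 0.534741,  N(d₂) = 0.345212
Call price V = S·N(d₁) − K·e^{−rT}·N(d₂) = 33.089783 − 23.037244 = 10.052539
φ(d₁) = (1/√(2π))·e^{−d₁²/2} = 0.397429
Θ = −S·φ(d₁)·σ/(2√T) − r·K·e^{−rT}·N(d₂) = −3.868325 − 0.612791 = -4.481115

price = 10.052539
Θ = -4.481115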